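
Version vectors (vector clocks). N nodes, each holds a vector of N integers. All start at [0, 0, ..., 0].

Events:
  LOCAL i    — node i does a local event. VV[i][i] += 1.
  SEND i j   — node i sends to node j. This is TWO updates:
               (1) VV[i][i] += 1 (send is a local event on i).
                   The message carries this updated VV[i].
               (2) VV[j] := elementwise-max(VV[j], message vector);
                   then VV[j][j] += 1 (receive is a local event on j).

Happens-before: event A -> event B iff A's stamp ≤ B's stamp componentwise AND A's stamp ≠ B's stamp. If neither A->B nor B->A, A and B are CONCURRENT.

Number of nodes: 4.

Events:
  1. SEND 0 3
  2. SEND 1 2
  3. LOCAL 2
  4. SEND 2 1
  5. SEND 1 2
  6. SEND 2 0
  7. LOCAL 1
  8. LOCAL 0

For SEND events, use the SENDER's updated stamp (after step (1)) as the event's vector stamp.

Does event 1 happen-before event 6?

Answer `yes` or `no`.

Answer: no

Derivation:
Initial: VV[0]=[0, 0, 0, 0]
Initial: VV[1]=[0, 0, 0, 0]
Initial: VV[2]=[0, 0, 0, 0]
Initial: VV[3]=[0, 0, 0, 0]
Event 1: SEND 0->3: VV[0][0]++ -> VV[0]=[1, 0, 0, 0], msg_vec=[1, 0, 0, 0]; VV[3]=max(VV[3],msg_vec) then VV[3][3]++ -> VV[3]=[1, 0, 0, 1]
Event 2: SEND 1->2: VV[1][1]++ -> VV[1]=[0, 1, 0, 0], msg_vec=[0, 1, 0, 0]; VV[2]=max(VV[2],msg_vec) then VV[2][2]++ -> VV[2]=[0, 1, 1, 0]
Event 3: LOCAL 2: VV[2][2]++ -> VV[2]=[0, 1, 2, 0]
Event 4: SEND 2->1: VV[2][2]++ -> VV[2]=[0, 1, 3, 0], msg_vec=[0, 1, 3, 0]; VV[1]=max(VV[1],msg_vec) then VV[1][1]++ -> VV[1]=[0, 2, 3, 0]
Event 5: SEND 1->2: VV[1][1]++ -> VV[1]=[0, 3, 3, 0], msg_vec=[0, 3, 3, 0]; VV[2]=max(VV[2],msg_vec) then VV[2][2]++ -> VV[2]=[0, 3, 4, 0]
Event 6: SEND 2->0: VV[2][2]++ -> VV[2]=[0, 3, 5, 0], msg_vec=[0, 3, 5, 0]; VV[0]=max(VV[0],msg_vec) then VV[0][0]++ -> VV[0]=[2, 3, 5, 0]
Event 7: LOCAL 1: VV[1][1]++ -> VV[1]=[0, 4, 3, 0]
Event 8: LOCAL 0: VV[0][0]++ -> VV[0]=[3, 3, 5, 0]
Event 1 stamp: [1, 0, 0, 0]
Event 6 stamp: [0, 3, 5, 0]
[1, 0, 0, 0] <= [0, 3, 5, 0]? False. Equal? False. Happens-before: False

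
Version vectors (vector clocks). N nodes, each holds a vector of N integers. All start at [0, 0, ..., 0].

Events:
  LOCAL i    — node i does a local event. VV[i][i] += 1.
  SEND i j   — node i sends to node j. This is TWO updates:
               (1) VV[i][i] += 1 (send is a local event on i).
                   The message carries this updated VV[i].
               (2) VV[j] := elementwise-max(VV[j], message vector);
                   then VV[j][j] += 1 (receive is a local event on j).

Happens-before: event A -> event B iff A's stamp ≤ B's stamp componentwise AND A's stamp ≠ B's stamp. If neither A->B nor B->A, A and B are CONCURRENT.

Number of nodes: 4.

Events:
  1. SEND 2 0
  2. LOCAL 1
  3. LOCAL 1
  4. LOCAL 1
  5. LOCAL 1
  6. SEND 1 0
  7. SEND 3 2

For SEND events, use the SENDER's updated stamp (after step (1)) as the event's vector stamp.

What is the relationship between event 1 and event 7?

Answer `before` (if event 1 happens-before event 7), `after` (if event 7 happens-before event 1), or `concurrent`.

Initial: VV[0]=[0, 0, 0, 0]
Initial: VV[1]=[0, 0, 0, 0]
Initial: VV[2]=[0, 0, 0, 0]
Initial: VV[3]=[0, 0, 0, 0]
Event 1: SEND 2->0: VV[2][2]++ -> VV[2]=[0, 0, 1, 0], msg_vec=[0, 0, 1, 0]; VV[0]=max(VV[0],msg_vec) then VV[0][0]++ -> VV[0]=[1, 0, 1, 0]
Event 2: LOCAL 1: VV[1][1]++ -> VV[1]=[0, 1, 0, 0]
Event 3: LOCAL 1: VV[1][1]++ -> VV[1]=[0, 2, 0, 0]
Event 4: LOCAL 1: VV[1][1]++ -> VV[1]=[0, 3, 0, 0]
Event 5: LOCAL 1: VV[1][1]++ -> VV[1]=[0, 4, 0, 0]
Event 6: SEND 1->0: VV[1][1]++ -> VV[1]=[0, 5, 0, 0], msg_vec=[0, 5, 0, 0]; VV[0]=max(VV[0],msg_vec) then VV[0][0]++ -> VV[0]=[2, 5, 1, 0]
Event 7: SEND 3->2: VV[3][3]++ -> VV[3]=[0, 0, 0, 1], msg_vec=[0, 0, 0, 1]; VV[2]=max(VV[2],msg_vec) then VV[2][2]++ -> VV[2]=[0, 0, 2, 1]
Event 1 stamp: [0, 0, 1, 0]
Event 7 stamp: [0, 0, 0, 1]
[0, 0, 1, 0] <= [0, 0, 0, 1]? False
[0, 0, 0, 1] <= [0, 0, 1, 0]? False
Relation: concurrent

Answer: concurrent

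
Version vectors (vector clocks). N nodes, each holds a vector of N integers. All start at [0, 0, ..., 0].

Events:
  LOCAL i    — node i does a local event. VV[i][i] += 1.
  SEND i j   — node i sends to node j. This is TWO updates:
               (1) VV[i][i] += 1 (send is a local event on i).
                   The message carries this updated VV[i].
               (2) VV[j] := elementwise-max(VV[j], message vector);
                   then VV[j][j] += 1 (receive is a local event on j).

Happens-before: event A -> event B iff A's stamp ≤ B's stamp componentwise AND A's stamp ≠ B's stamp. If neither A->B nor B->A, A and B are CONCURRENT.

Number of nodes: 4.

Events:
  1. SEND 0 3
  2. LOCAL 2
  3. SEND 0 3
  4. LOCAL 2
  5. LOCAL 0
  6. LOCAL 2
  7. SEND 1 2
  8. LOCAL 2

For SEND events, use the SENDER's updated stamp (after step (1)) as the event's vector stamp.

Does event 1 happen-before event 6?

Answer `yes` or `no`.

Answer: no

Derivation:
Initial: VV[0]=[0, 0, 0, 0]
Initial: VV[1]=[0, 0, 0, 0]
Initial: VV[2]=[0, 0, 0, 0]
Initial: VV[3]=[0, 0, 0, 0]
Event 1: SEND 0->3: VV[0][0]++ -> VV[0]=[1, 0, 0, 0], msg_vec=[1, 0, 0, 0]; VV[3]=max(VV[3],msg_vec) then VV[3][3]++ -> VV[3]=[1, 0, 0, 1]
Event 2: LOCAL 2: VV[2][2]++ -> VV[2]=[0, 0, 1, 0]
Event 3: SEND 0->3: VV[0][0]++ -> VV[0]=[2, 0, 0, 0], msg_vec=[2, 0, 0, 0]; VV[3]=max(VV[3],msg_vec) then VV[3][3]++ -> VV[3]=[2, 0, 0, 2]
Event 4: LOCAL 2: VV[2][2]++ -> VV[2]=[0, 0, 2, 0]
Event 5: LOCAL 0: VV[0][0]++ -> VV[0]=[3, 0, 0, 0]
Event 6: LOCAL 2: VV[2][2]++ -> VV[2]=[0, 0, 3, 0]
Event 7: SEND 1->2: VV[1][1]++ -> VV[1]=[0, 1, 0, 0], msg_vec=[0, 1, 0, 0]; VV[2]=max(VV[2],msg_vec) then VV[2][2]++ -> VV[2]=[0, 1, 4, 0]
Event 8: LOCAL 2: VV[2][2]++ -> VV[2]=[0, 1, 5, 0]
Event 1 stamp: [1, 0, 0, 0]
Event 6 stamp: [0, 0, 3, 0]
[1, 0, 0, 0] <= [0, 0, 3, 0]? False. Equal? False. Happens-before: False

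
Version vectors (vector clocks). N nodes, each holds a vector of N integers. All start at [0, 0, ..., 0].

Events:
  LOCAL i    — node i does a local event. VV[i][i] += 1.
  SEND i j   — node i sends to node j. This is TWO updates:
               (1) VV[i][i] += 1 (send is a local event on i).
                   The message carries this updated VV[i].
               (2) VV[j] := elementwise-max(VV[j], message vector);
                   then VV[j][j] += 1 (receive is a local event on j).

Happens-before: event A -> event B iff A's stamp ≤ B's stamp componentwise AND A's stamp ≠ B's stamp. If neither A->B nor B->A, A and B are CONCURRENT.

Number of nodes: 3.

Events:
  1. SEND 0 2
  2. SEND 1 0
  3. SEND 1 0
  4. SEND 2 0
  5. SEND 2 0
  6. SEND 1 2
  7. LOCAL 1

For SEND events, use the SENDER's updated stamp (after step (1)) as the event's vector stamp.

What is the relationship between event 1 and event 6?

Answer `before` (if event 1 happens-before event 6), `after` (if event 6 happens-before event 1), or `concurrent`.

Answer: concurrent

Derivation:
Initial: VV[0]=[0, 0, 0]
Initial: VV[1]=[0, 0, 0]
Initial: VV[2]=[0, 0, 0]
Event 1: SEND 0->2: VV[0][0]++ -> VV[0]=[1, 0, 0], msg_vec=[1, 0, 0]; VV[2]=max(VV[2],msg_vec) then VV[2][2]++ -> VV[2]=[1, 0, 1]
Event 2: SEND 1->0: VV[1][1]++ -> VV[1]=[0, 1, 0], msg_vec=[0, 1, 0]; VV[0]=max(VV[0],msg_vec) then VV[0][0]++ -> VV[0]=[2, 1, 0]
Event 3: SEND 1->0: VV[1][1]++ -> VV[1]=[0, 2, 0], msg_vec=[0, 2, 0]; VV[0]=max(VV[0],msg_vec) then VV[0][0]++ -> VV[0]=[3, 2, 0]
Event 4: SEND 2->0: VV[2][2]++ -> VV[2]=[1, 0, 2], msg_vec=[1, 0, 2]; VV[0]=max(VV[0],msg_vec) then VV[0][0]++ -> VV[0]=[4, 2, 2]
Event 5: SEND 2->0: VV[2][2]++ -> VV[2]=[1, 0, 3], msg_vec=[1, 0, 3]; VV[0]=max(VV[0],msg_vec) then VV[0][0]++ -> VV[0]=[5, 2, 3]
Event 6: SEND 1->2: VV[1][1]++ -> VV[1]=[0, 3, 0], msg_vec=[0, 3, 0]; VV[2]=max(VV[2],msg_vec) then VV[2][2]++ -> VV[2]=[1, 3, 4]
Event 7: LOCAL 1: VV[1][1]++ -> VV[1]=[0, 4, 0]
Event 1 stamp: [1, 0, 0]
Event 6 stamp: [0, 3, 0]
[1, 0, 0] <= [0, 3, 0]? False
[0, 3, 0] <= [1, 0, 0]? False
Relation: concurrent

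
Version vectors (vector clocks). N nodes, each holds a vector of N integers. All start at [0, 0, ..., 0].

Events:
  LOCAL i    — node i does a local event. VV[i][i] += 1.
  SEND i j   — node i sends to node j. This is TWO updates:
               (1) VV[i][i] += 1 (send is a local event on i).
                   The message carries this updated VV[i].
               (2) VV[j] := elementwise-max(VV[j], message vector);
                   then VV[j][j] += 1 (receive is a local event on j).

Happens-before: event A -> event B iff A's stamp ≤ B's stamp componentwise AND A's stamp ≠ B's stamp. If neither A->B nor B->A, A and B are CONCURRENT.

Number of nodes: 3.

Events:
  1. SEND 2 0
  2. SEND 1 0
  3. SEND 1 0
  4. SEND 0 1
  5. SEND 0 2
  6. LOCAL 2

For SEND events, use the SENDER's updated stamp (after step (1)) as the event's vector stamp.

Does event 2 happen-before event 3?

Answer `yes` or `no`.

Answer: yes

Derivation:
Initial: VV[0]=[0, 0, 0]
Initial: VV[1]=[0, 0, 0]
Initial: VV[2]=[0, 0, 0]
Event 1: SEND 2->0: VV[2][2]++ -> VV[2]=[0, 0, 1], msg_vec=[0, 0, 1]; VV[0]=max(VV[0],msg_vec) then VV[0][0]++ -> VV[0]=[1, 0, 1]
Event 2: SEND 1->0: VV[1][1]++ -> VV[1]=[0, 1, 0], msg_vec=[0, 1, 0]; VV[0]=max(VV[0],msg_vec) then VV[0][0]++ -> VV[0]=[2, 1, 1]
Event 3: SEND 1->0: VV[1][1]++ -> VV[1]=[0, 2, 0], msg_vec=[0, 2, 0]; VV[0]=max(VV[0],msg_vec) then VV[0][0]++ -> VV[0]=[3, 2, 1]
Event 4: SEND 0->1: VV[0][0]++ -> VV[0]=[4, 2, 1], msg_vec=[4, 2, 1]; VV[1]=max(VV[1],msg_vec) then VV[1][1]++ -> VV[1]=[4, 3, 1]
Event 5: SEND 0->2: VV[0][0]++ -> VV[0]=[5, 2, 1], msg_vec=[5, 2, 1]; VV[2]=max(VV[2],msg_vec) then VV[2][2]++ -> VV[2]=[5, 2, 2]
Event 6: LOCAL 2: VV[2][2]++ -> VV[2]=[5, 2, 3]
Event 2 stamp: [0, 1, 0]
Event 3 stamp: [0, 2, 0]
[0, 1, 0] <= [0, 2, 0]? True. Equal? False. Happens-before: True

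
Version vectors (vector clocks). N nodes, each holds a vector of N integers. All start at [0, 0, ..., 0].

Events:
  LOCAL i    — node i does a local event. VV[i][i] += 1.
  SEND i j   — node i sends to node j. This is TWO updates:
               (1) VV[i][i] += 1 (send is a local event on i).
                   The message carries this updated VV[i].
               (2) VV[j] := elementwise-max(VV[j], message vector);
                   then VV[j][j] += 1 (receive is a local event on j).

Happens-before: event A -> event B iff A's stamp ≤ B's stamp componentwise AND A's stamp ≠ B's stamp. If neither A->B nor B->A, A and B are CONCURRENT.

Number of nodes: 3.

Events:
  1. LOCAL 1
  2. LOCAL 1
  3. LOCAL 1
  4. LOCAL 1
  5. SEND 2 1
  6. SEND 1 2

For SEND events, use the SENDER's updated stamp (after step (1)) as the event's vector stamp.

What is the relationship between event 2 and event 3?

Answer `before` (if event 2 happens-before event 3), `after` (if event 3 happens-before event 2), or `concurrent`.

Answer: before

Derivation:
Initial: VV[0]=[0, 0, 0]
Initial: VV[1]=[0, 0, 0]
Initial: VV[2]=[0, 0, 0]
Event 1: LOCAL 1: VV[1][1]++ -> VV[1]=[0, 1, 0]
Event 2: LOCAL 1: VV[1][1]++ -> VV[1]=[0, 2, 0]
Event 3: LOCAL 1: VV[1][1]++ -> VV[1]=[0, 3, 0]
Event 4: LOCAL 1: VV[1][1]++ -> VV[1]=[0, 4, 0]
Event 5: SEND 2->1: VV[2][2]++ -> VV[2]=[0, 0, 1], msg_vec=[0, 0, 1]; VV[1]=max(VV[1],msg_vec) then VV[1][1]++ -> VV[1]=[0, 5, 1]
Event 6: SEND 1->2: VV[1][1]++ -> VV[1]=[0, 6, 1], msg_vec=[0, 6, 1]; VV[2]=max(VV[2],msg_vec) then VV[2][2]++ -> VV[2]=[0, 6, 2]
Event 2 stamp: [0, 2, 0]
Event 3 stamp: [0, 3, 0]
[0, 2, 0] <= [0, 3, 0]? True
[0, 3, 0] <= [0, 2, 0]? False
Relation: before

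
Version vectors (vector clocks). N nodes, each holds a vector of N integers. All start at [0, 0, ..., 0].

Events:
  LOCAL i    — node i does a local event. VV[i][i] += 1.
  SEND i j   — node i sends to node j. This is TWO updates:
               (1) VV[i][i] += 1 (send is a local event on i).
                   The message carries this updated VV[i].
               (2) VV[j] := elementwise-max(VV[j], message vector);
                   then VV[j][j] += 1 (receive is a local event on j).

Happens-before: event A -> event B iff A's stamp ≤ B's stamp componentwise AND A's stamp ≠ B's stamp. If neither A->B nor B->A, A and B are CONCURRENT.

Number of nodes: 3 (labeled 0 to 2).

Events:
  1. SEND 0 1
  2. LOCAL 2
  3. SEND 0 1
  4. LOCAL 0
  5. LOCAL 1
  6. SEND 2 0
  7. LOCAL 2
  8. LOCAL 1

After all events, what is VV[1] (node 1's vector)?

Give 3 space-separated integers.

Answer: 2 4 0

Derivation:
Initial: VV[0]=[0, 0, 0]
Initial: VV[1]=[0, 0, 0]
Initial: VV[2]=[0, 0, 0]
Event 1: SEND 0->1: VV[0][0]++ -> VV[0]=[1, 0, 0], msg_vec=[1, 0, 0]; VV[1]=max(VV[1],msg_vec) then VV[1][1]++ -> VV[1]=[1, 1, 0]
Event 2: LOCAL 2: VV[2][2]++ -> VV[2]=[0, 0, 1]
Event 3: SEND 0->1: VV[0][0]++ -> VV[0]=[2, 0, 0], msg_vec=[2, 0, 0]; VV[1]=max(VV[1],msg_vec) then VV[1][1]++ -> VV[1]=[2, 2, 0]
Event 4: LOCAL 0: VV[0][0]++ -> VV[0]=[3, 0, 0]
Event 5: LOCAL 1: VV[1][1]++ -> VV[1]=[2, 3, 0]
Event 6: SEND 2->0: VV[2][2]++ -> VV[2]=[0, 0, 2], msg_vec=[0, 0, 2]; VV[0]=max(VV[0],msg_vec) then VV[0][0]++ -> VV[0]=[4, 0, 2]
Event 7: LOCAL 2: VV[2][2]++ -> VV[2]=[0, 0, 3]
Event 8: LOCAL 1: VV[1][1]++ -> VV[1]=[2, 4, 0]
Final vectors: VV[0]=[4, 0, 2]; VV[1]=[2, 4, 0]; VV[2]=[0, 0, 3]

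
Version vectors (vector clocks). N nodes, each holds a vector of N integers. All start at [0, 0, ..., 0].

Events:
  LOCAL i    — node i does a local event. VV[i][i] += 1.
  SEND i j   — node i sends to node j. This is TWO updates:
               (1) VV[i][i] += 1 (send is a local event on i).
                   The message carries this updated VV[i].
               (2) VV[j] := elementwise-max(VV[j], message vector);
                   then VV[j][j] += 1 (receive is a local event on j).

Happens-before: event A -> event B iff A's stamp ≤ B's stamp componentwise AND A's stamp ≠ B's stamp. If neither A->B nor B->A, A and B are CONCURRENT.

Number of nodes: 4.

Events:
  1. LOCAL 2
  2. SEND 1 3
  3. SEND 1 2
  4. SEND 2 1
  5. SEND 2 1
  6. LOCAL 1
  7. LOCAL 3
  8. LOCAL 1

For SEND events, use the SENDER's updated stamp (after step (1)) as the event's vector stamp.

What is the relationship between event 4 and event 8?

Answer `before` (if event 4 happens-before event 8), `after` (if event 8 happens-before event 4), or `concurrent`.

Answer: before

Derivation:
Initial: VV[0]=[0, 0, 0, 0]
Initial: VV[1]=[0, 0, 0, 0]
Initial: VV[2]=[0, 0, 0, 0]
Initial: VV[3]=[0, 0, 0, 0]
Event 1: LOCAL 2: VV[2][2]++ -> VV[2]=[0, 0, 1, 0]
Event 2: SEND 1->3: VV[1][1]++ -> VV[1]=[0, 1, 0, 0], msg_vec=[0, 1, 0, 0]; VV[3]=max(VV[3],msg_vec) then VV[3][3]++ -> VV[3]=[0, 1, 0, 1]
Event 3: SEND 1->2: VV[1][1]++ -> VV[1]=[0, 2, 0, 0], msg_vec=[0, 2, 0, 0]; VV[2]=max(VV[2],msg_vec) then VV[2][2]++ -> VV[2]=[0, 2, 2, 0]
Event 4: SEND 2->1: VV[2][2]++ -> VV[2]=[0, 2, 3, 0], msg_vec=[0, 2, 3, 0]; VV[1]=max(VV[1],msg_vec) then VV[1][1]++ -> VV[1]=[0, 3, 3, 0]
Event 5: SEND 2->1: VV[2][2]++ -> VV[2]=[0, 2, 4, 0], msg_vec=[0, 2, 4, 0]; VV[1]=max(VV[1],msg_vec) then VV[1][1]++ -> VV[1]=[0, 4, 4, 0]
Event 6: LOCAL 1: VV[1][1]++ -> VV[1]=[0, 5, 4, 0]
Event 7: LOCAL 3: VV[3][3]++ -> VV[3]=[0, 1, 0, 2]
Event 8: LOCAL 1: VV[1][1]++ -> VV[1]=[0, 6, 4, 0]
Event 4 stamp: [0, 2, 3, 0]
Event 8 stamp: [0, 6, 4, 0]
[0, 2, 3, 0] <= [0, 6, 4, 0]? True
[0, 6, 4, 0] <= [0, 2, 3, 0]? False
Relation: before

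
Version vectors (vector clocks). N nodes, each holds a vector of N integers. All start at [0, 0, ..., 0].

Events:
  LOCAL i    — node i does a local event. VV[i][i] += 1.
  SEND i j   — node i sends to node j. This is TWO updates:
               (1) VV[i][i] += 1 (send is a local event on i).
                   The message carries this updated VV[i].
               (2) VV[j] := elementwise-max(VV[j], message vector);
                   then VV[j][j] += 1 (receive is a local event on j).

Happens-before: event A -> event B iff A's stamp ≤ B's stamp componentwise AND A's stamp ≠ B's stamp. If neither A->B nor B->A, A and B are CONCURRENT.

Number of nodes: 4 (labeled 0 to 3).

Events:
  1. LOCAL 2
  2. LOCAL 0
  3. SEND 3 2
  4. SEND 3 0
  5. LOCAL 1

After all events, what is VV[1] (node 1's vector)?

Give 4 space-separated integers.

Answer: 0 1 0 0

Derivation:
Initial: VV[0]=[0, 0, 0, 0]
Initial: VV[1]=[0, 0, 0, 0]
Initial: VV[2]=[0, 0, 0, 0]
Initial: VV[3]=[0, 0, 0, 0]
Event 1: LOCAL 2: VV[2][2]++ -> VV[2]=[0, 0, 1, 0]
Event 2: LOCAL 0: VV[0][0]++ -> VV[0]=[1, 0, 0, 0]
Event 3: SEND 3->2: VV[3][3]++ -> VV[3]=[0, 0, 0, 1], msg_vec=[0, 0, 0, 1]; VV[2]=max(VV[2],msg_vec) then VV[2][2]++ -> VV[2]=[0, 0, 2, 1]
Event 4: SEND 3->0: VV[3][3]++ -> VV[3]=[0, 0, 0, 2], msg_vec=[0, 0, 0, 2]; VV[0]=max(VV[0],msg_vec) then VV[0][0]++ -> VV[0]=[2, 0, 0, 2]
Event 5: LOCAL 1: VV[1][1]++ -> VV[1]=[0, 1, 0, 0]
Final vectors: VV[0]=[2, 0, 0, 2]; VV[1]=[0, 1, 0, 0]; VV[2]=[0, 0, 2, 1]; VV[3]=[0, 0, 0, 2]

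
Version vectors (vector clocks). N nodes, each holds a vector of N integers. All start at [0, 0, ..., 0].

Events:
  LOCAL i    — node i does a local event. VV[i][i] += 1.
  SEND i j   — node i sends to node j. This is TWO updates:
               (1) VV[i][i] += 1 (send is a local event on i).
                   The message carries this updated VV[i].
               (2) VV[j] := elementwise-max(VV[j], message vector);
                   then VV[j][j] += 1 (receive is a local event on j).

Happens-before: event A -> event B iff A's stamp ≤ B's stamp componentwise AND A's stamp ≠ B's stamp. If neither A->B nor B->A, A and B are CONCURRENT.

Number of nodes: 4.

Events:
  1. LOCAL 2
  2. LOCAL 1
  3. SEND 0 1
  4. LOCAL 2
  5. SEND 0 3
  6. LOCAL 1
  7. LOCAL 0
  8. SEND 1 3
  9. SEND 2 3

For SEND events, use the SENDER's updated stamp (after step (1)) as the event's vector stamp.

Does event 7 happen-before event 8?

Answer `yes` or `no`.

Initial: VV[0]=[0, 0, 0, 0]
Initial: VV[1]=[0, 0, 0, 0]
Initial: VV[2]=[0, 0, 0, 0]
Initial: VV[3]=[0, 0, 0, 0]
Event 1: LOCAL 2: VV[2][2]++ -> VV[2]=[0, 0, 1, 0]
Event 2: LOCAL 1: VV[1][1]++ -> VV[1]=[0, 1, 0, 0]
Event 3: SEND 0->1: VV[0][0]++ -> VV[0]=[1, 0, 0, 0], msg_vec=[1, 0, 0, 0]; VV[1]=max(VV[1],msg_vec) then VV[1][1]++ -> VV[1]=[1, 2, 0, 0]
Event 4: LOCAL 2: VV[2][2]++ -> VV[2]=[0, 0, 2, 0]
Event 5: SEND 0->3: VV[0][0]++ -> VV[0]=[2, 0, 0, 0], msg_vec=[2, 0, 0, 0]; VV[3]=max(VV[3],msg_vec) then VV[3][3]++ -> VV[3]=[2, 0, 0, 1]
Event 6: LOCAL 1: VV[1][1]++ -> VV[1]=[1, 3, 0, 0]
Event 7: LOCAL 0: VV[0][0]++ -> VV[0]=[3, 0, 0, 0]
Event 8: SEND 1->3: VV[1][1]++ -> VV[1]=[1, 4, 0, 0], msg_vec=[1, 4, 0, 0]; VV[3]=max(VV[3],msg_vec) then VV[3][3]++ -> VV[3]=[2, 4, 0, 2]
Event 9: SEND 2->3: VV[2][2]++ -> VV[2]=[0, 0, 3, 0], msg_vec=[0, 0, 3, 0]; VV[3]=max(VV[3],msg_vec) then VV[3][3]++ -> VV[3]=[2, 4, 3, 3]
Event 7 stamp: [3, 0, 0, 0]
Event 8 stamp: [1, 4, 0, 0]
[3, 0, 0, 0] <= [1, 4, 0, 0]? False. Equal? False. Happens-before: False

Answer: no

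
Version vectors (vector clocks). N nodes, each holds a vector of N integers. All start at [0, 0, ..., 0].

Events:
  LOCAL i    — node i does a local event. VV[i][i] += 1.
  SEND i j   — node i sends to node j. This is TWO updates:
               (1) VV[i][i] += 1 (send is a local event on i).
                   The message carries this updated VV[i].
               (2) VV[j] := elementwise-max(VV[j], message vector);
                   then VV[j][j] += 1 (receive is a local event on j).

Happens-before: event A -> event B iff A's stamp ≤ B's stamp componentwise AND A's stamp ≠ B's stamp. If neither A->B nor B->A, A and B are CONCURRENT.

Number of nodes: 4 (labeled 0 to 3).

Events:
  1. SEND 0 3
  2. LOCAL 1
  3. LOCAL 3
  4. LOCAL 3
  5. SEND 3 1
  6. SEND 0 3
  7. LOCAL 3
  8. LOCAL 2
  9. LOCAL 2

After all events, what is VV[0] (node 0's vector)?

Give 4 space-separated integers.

Answer: 2 0 0 0

Derivation:
Initial: VV[0]=[0, 0, 0, 0]
Initial: VV[1]=[0, 0, 0, 0]
Initial: VV[2]=[0, 0, 0, 0]
Initial: VV[3]=[0, 0, 0, 0]
Event 1: SEND 0->3: VV[0][0]++ -> VV[0]=[1, 0, 0, 0], msg_vec=[1, 0, 0, 0]; VV[3]=max(VV[3],msg_vec) then VV[3][3]++ -> VV[3]=[1, 0, 0, 1]
Event 2: LOCAL 1: VV[1][1]++ -> VV[1]=[0, 1, 0, 0]
Event 3: LOCAL 3: VV[3][3]++ -> VV[3]=[1, 0, 0, 2]
Event 4: LOCAL 3: VV[3][3]++ -> VV[3]=[1, 0, 0, 3]
Event 5: SEND 3->1: VV[3][3]++ -> VV[3]=[1, 0, 0, 4], msg_vec=[1, 0, 0, 4]; VV[1]=max(VV[1],msg_vec) then VV[1][1]++ -> VV[1]=[1, 2, 0, 4]
Event 6: SEND 0->3: VV[0][0]++ -> VV[0]=[2, 0, 0, 0], msg_vec=[2, 0, 0, 0]; VV[3]=max(VV[3],msg_vec) then VV[3][3]++ -> VV[3]=[2, 0, 0, 5]
Event 7: LOCAL 3: VV[3][3]++ -> VV[3]=[2, 0, 0, 6]
Event 8: LOCAL 2: VV[2][2]++ -> VV[2]=[0, 0, 1, 0]
Event 9: LOCAL 2: VV[2][2]++ -> VV[2]=[0, 0, 2, 0]
Final vectors: VV[0]=[2, 0, 0, 0]; VV[1]=[1, 2, 0, 4]; VV[2]=[0, 0, 2, 0]; VV[3]=[2, 0, 0, 6]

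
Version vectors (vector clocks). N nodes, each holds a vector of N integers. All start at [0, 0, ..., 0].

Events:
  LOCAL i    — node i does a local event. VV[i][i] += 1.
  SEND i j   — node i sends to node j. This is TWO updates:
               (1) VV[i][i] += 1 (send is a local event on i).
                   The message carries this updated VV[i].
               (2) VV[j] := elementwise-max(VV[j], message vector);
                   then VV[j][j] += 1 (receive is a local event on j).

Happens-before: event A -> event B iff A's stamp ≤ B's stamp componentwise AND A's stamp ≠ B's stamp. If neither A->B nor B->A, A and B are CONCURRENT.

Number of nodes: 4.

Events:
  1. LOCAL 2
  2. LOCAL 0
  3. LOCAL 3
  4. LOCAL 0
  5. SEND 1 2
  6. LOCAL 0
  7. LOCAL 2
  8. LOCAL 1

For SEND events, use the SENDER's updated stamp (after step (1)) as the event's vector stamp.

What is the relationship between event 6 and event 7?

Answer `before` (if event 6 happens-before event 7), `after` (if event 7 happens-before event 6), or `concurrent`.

Initial: VV[0]=[0, 0, 0, 0]
Initial: VV[1]=[0, 0, 0, 0]
Initial: VV[2]=[0, 0, 0, 0]
Initial: VV[3]=[0, 0, 0, 0]
Event 1: LOCAL 2: VV[2][2]++ -> VV[2]=[0, 0, 1, 0]
Event 2: LOCAL 0: VV[0][0]++ -> VV[0]=[1, 0, 0, 0]
Event 3: LOCAL 3: VV[3][3]++ -> VV[3]=[0, 0, 0, 1]
Event 4: LOCAL 0: VV[0][0]++ -> VV[0]=[2, 0, 0, 0]
Event 5: SEND 1->2: VV[1][1]++ -> VV[1]=[0, 1, 0, 0], msg_vec=[0, 1, 0, 0]; VV[2]=max(VV[2],msg_vec) then VV[2][2]++ -> VV[2]=[0, 1, 2, 0]
Event 6: LOCAL 0: VV[0][0]++ -> VV[0]=[3, 0, 0, 0]
Event 7: LOCAL 2: VV[2][2]++ -> VV[2]=[0, 1, 3, 0]
Event 8: LOCAL 1: VV[1][1]++ -> VV[1]=[0, 2, 0, 0]
Event 6 stamp: [3, 0, 0, 0]
Event 7 stamp: [0, 1, 3, 0]
[3, 0, 0, 0] <= [0, 1, 3, 0]? False
[0, 1, 3, 0] <= [3, 0, 0, 0]? False
Relation: concurrent

Answer: concurrent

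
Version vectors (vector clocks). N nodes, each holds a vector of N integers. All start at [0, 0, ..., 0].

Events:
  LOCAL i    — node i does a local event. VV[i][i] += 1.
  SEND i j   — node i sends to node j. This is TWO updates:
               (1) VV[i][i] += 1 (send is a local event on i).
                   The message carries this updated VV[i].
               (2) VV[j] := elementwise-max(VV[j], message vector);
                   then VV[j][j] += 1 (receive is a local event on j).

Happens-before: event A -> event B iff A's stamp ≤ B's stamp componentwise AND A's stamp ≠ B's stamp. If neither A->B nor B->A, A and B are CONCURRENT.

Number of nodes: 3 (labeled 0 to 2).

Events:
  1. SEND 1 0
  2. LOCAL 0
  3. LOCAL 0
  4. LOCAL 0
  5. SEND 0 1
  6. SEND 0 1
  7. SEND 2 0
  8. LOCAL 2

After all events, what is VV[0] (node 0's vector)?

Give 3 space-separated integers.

Initial: VV[0]=[0, 0, 0]
Initial: VV[1]=[0, 0, 0]
Initial: VV[2]=[0, 0, 0]
Event 1: SEND 1->0: VV[1][1]++ -> VV[1]=[0, 1, 0], msg_vec=[0, 1, 0]; VV[0]=max(VV[0],msg_vec) then VV[0][0]++ -> VV[0]=[1, 1, 0]
Event 2: LOCAL 0: VV[0][0]++ -> VV[0]=[2, 1, 0]
Event 3: LOCAL 0: VV[0][0]++ -> VV[0]=[3, 1, 0]
Event 4: LOCAL 0: VV[0][0]++ -> VV[0]=[4, 1, 0]
Event 5: SEND 0->1: VV[0][0]++ -> VV[0]=[5, 1, 0], msg_vec=[5, 1, 0]; VV[1]=max(VV[1],msg_vec) then VV[1][1]++ -> VV[1]=[5, 2, 0]
Event 6: SEND 0->1: VV[0][0]++ -> VV[0]=[6, 1, 0], msg_vec=[6, 1, 0]; VV[1]=max(VV[1],msg_vec) then VV[1][1]++ -> VV[1]=[6, 3, 0]
Event 7: SEND 2->0: VV[2][2]++ -> VV[2]=[0, 0, 1], msg_vec=[0, 0, 1]; VV[0]=max(VV[0],msg_vec) then VV[0][0]++ -> VV[0]=[7, 1, 1]
Event 8: LOCAL 2: VV[2][2]++ -> VV[2]=[0, 0, 2]
Final vectors: VV[0]=[7, 1, 1]; VV[1]=[6, 3, 0]; VV[2]=[0, 0, 2]

Answer: 7 1 1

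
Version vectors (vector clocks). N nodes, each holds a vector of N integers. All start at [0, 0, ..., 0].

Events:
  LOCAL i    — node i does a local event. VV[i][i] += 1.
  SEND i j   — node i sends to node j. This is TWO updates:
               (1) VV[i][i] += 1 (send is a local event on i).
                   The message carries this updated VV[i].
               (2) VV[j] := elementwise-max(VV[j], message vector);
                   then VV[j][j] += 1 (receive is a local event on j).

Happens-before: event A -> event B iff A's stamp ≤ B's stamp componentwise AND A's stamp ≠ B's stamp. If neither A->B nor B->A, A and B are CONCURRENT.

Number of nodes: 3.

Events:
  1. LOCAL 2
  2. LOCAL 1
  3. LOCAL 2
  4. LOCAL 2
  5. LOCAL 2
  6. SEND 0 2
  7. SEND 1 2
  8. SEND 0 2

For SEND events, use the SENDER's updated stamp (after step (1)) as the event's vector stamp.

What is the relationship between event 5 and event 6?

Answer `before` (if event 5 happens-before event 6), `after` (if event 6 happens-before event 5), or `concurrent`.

Answer: concurrent

Derivation:
Initial: VV[0]=[0, 0, 0]
Initial: VV[1]=[0, 0, 0]
Initial: VV[2]=[0, 0, 0]
Event 1: LOCAL 2: VV[2][2]++ -> VV[2]=[0, 0, 1]
Event 2: LOCAL 1: VV[1][1]++ -> VV[1]=[0, 1, 0]
Event 3: LOCAL 2: VV[2][2]++ -> VV[2]=[0, 0, 2]
Event 4: LOCAL 2: VV[2][2]++ -> VV[2]=[0, 0, 3]
Event 5: LOCAL 2: VV[2][2]++ -> VV[2]=[0, 0, 4]
Event 6: SEND 0->2: VV[0][0]++ -> VV[0]=[1, 0, 0], msg_vec=[1, 0, 0]; VV[2]=max(VV[2],msg_vec) then VV[2][2]++ -> VV[2]=[1, 0, 5]
Event 7: SEND 1->2: VV[1][1]++ -> VV[1]=[0, 2, 0], msg_vec=[0, 2, 0]; VV[2]=max(VV[2],msg_vec) then VV[2][2]++ -> VV[2]=[1, 2, 6]
Event 8: SEND 0->2: VV[0][0]++ -> VV[0]=[2, 0, 0], msg_vec=[2, 0, 0]; VV[2]=max(VV[2],msg_vec) then VV[2][2]++ -> VV[2]=[2, 2, 7]
Event 5 stamp: [0, 0, 4]
Event 6 stamp: [1, 0, 0]
[0, 0, 4] <= [1, 0, 0]? False
[1, 0, 0] <= [0, 0, 4]? False
Relation: concurrent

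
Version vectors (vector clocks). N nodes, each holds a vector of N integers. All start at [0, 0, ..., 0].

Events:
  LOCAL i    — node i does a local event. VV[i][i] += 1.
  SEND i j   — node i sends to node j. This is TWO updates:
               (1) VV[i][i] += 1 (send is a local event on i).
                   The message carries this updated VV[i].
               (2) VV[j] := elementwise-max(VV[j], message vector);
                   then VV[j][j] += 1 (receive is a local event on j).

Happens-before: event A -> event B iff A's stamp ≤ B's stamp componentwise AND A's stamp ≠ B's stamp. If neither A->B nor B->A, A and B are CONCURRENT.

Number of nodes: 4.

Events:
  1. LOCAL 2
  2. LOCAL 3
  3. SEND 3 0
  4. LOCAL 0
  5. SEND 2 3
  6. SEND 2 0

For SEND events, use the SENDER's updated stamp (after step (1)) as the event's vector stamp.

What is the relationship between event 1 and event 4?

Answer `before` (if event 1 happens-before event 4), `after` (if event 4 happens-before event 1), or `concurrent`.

Initial: VV[0]=[0, 0, 0, 0]
Initial: VV[1]=[0, 0, 0, 0]
Initial: VV[2]=[0, 0, 0, 0]
Initial: VV[3]=[0, 0, 0, 0]
Event 1: LOCAL 2: VV[2][2]++ -> VV[2]=[0, 0, 1, 0]
Event 2: LOCAL 3: VV[3][3]++ -> VV[3]=[0, 0, 0, 1]
Event 3: SEND 3->0: VV[3][3]++ -> VV[3]=[0, 0, 0, 2], msg_vec=[0, 0, 0, 2]; VV[0]=max(VV[0],msg_vec) then VV[0][0]++ -> VV[0]=[1, 0, 0, 2]
Event 4: LOCAL 0: VV[0][0]++ -> VV[0]=[2, 0, 0, 2]
Event 5: SEND 2->3: VV[2][2]++ -> VV[2]=[0, 0, 2, 0], msg_vec=[0, 0, 2, 0]; VV[3]=max(VV[3],msg_vec) then VV[3][3]++ -> VV[3]=[0, 0, 2, 3]
Event 6: SEND 2->0: VV[2][2]++ -> VV[2]=[0, 0, 3, 0], msg_vec=[0, 0, 3, 0]; VV[0]=max(VV[0],msg_vec) then VV[0][0]++ -> VV[0]=[3, 0, 3, 2]
Event 1 stamp: [0, 0, 1, 0]
Event 4 stamp: [2, 0, 0, 2]
[0, 0, 1, 0] <= [2, 0, 0, 2]? False
[2, 0, 0, 2] <= [0, 0, 1, 0]? False
Relation: concurrent

Answer: concurrent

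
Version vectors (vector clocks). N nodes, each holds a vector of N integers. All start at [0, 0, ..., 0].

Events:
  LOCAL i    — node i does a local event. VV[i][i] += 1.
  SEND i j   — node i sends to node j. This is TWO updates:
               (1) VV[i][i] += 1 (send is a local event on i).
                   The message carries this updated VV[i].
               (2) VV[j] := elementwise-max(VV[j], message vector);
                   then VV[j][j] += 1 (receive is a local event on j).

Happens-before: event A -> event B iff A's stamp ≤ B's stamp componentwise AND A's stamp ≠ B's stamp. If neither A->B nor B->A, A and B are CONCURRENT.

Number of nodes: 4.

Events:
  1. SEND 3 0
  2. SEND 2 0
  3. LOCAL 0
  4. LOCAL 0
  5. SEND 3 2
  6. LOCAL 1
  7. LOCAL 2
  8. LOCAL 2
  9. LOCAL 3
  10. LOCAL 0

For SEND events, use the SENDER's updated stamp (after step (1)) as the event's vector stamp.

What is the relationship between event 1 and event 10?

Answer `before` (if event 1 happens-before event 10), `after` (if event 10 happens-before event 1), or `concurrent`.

Answer: before

Derivation:
Initial: VV[0]=[0, 0, 0, 0]
Initial: VV[1]=[0, 0, 0, 0]
Initial: VV[2]=[0, 0, 0, 0]
Initial: VV[3]=[0, 0, 0, 0]
Event 1: SEND 3->0: VV[3][3]++ -> VV[3]=[0, 0, 0, 1], msg_vec=[0, 0, 0, 1]; VV[0]=max(VV[0],msg_vec) then VV[0][0]++ -> VV[0]=[1, 0, 0, 1]
Event 2: SEND 2->0: VV[2][2]++ -> VV[2]=[0, 0, 1, 0], msg_vec=[0, 0, 1, 0]; VV[0]=max(VV[0],msg_vec) then VV[0][0]++ -> VV[0]=[2, 0, 1, 1]
Event 3: LOCAL 0: VV[0][0]++ -> VV[0]=[3, 0, 1, 1]
Event 4: LOCAL 0: VV[0][0]++ -> VV[0]=[4, 0, 1, 1]
Event 5: SEND 3->2: VV[3][3]++ -> VV[3]=[0, 0, 0, 2], msg_vec=[0, 0, 0, 2]; VV[2]=max(VV[2],msg_vec) then VV[2][2]++ -> VV[2]=[0, 0, 2, 2]
Event 6: LOCAL 1: VV[1][1]++ -> VV[1]=[0, 1, 0, 0]
Event 7: LOCAL 2: VV[2][2]++ -> VV[2]=[0, 0, 3, 2]
Event 8: LOCAL 2: VV[2][2]++ -> VV[2]=[0, 0, 4, 2]
Event 9: LOCAL 3: VV[3][3]++ -> VV[3]=[0, 0, 0, 3]
Event 10: LOCAL 0: VV[0][0]++ -> VV[0]=[5, 0, 1, 1]
Event 1 stamp: [0, 0, 0, 1]
Event 10 stamp: [5, 0, 1, 1]
[0, 0, 0, 1] <= [5, 0, 1, 1]? True
[5, 0, 1, 1] <= [0, 0, 0, 1]? False
Relation: before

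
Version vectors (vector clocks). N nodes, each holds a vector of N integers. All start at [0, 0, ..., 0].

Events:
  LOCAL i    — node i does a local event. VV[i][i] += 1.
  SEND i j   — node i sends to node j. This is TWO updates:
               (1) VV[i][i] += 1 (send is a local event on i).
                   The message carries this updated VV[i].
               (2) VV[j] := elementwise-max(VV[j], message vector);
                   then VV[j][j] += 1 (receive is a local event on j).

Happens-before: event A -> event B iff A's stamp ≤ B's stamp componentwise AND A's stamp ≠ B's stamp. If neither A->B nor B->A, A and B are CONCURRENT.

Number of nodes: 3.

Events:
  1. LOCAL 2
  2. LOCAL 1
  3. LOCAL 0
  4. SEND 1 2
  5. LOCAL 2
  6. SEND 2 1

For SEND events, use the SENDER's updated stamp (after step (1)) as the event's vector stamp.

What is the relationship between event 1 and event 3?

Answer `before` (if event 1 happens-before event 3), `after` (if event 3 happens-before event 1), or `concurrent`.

Initial: VV[0]=[0, 0, 0]
Initial: VV[1]=[0, 0, 0]
Initial: VV[2]=[0, 0, 0]
Event 1: LOCAL 2: VV[2][2]++ -> VV[2]=[0, 0, 1]
Event 2: LOCAL 1: VV[1][1]++ -> VV[1]=[0, 1, 0]
Event 3: LOCAL 0: VV[0][0]++ -> VV[0]=[1, 0, 0]
Event 4: SEND 1->2: VV[1][1]++ -> VV[1]=[0, 2, 0], msg_vec=[0, 2, 0]; VV[2]=max(VV[2],msg_vec) then VV[2][2]++ -> VV[2]=[0, 2, 2]
Event 5: LOCAL 2: VV[2][2]++ -> VV[2]=[0, 2, 3]
Event 6: SEND 2->1: VV[2][2]++ -> VV[2]=[0, 2, 4], msg_vec=[0, 2, 4]; VV[1]=max(VV[1],msg_vec) then VV[1][1]++ -> VV[1]=[0, 3, 4]
Event 1 stamp: [0, 0, 1]
Event 3 stamp: [1, 0, 0]
[0, 0, 1] <= [1, 0, 0]? False
[1, 0, 0] <= [0, 0, 1]? False
Relation: concurrent

Answer: concurrent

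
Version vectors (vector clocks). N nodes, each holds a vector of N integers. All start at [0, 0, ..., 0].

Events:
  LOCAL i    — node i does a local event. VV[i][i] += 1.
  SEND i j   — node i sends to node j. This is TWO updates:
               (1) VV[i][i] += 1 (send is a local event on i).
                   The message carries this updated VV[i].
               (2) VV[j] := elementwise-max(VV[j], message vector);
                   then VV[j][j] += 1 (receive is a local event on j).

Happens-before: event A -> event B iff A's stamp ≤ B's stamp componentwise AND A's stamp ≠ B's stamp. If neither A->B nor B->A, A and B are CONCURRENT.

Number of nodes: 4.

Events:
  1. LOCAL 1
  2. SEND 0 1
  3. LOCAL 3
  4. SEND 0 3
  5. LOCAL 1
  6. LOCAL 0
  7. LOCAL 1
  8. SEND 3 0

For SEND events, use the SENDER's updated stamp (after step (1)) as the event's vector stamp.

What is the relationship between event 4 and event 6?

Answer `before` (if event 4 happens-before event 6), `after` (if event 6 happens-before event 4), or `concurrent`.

Initial: VV[0]=[0, 0, 0, 0]
Initial: VV[1]=[0, 0, 0, 0]
Initial: VV[2]=[0, 0, 0, 0]
Initial: VV[3]=[0, 0, 0, 0]
Event 1: LOCAL 1: VV[1][1]++ -> VV[1]=[0, 1, 0, 0]
Event 2: SEND 0->1: VV[0][0]++ -> VV[0]=[1, 0, 0, 0], msg_vec=[1, 0, 0, 0]; VV[1]=max(VV[1],msg_vec) then VV[1][1]++ -> VV[1]=[1, 2, 0, 0]
Event 3: LOCAL 3: VV[3][3]++ -> VV[3]=[0, 0, 0, 1]
Event 4: SEND 0->3: VV[0][0]++ -> VV[0]=[2, 0, 0, 0], msg_vec=[2, 0, 0, 0]; VV[3]=max(VV[3],msg_vec) then VV[3][3]++ -> VV[3]=[2, 0, 0, 2]
Event 5: LOCAL 1: VV[1][1]++ -> VV[1]=[1, 3, 0, 0]
Event 6: LOCAL 0: VV[0][0]++ -> VV[0]=[3, 0, 0, 0]
Event 7: LOCAL 1: VV[1][1]++ -> VV[1]=[1, 4, 0, 0]
Event 8: SEND 3->0: VV[3][3]++ -> VV[3]=[2, 0, 0, 3], msg_vec=[2, 0, 0, 3]; VV[0]=max(VV[0],msg_vec) then VV[0][0]++ -> VV[0]=[4, 0, 0, 3]
Event 4 stamp: [2, 0, 0, 0]
Event 6 stamp: [3, 0, 0, 0]
[2, 0, 0, 0] <= [3, 0, 0, 0]? True
[3, 0, 0, 0] <= [2, 0, 0, 0]? False
Relation: before

Answer: before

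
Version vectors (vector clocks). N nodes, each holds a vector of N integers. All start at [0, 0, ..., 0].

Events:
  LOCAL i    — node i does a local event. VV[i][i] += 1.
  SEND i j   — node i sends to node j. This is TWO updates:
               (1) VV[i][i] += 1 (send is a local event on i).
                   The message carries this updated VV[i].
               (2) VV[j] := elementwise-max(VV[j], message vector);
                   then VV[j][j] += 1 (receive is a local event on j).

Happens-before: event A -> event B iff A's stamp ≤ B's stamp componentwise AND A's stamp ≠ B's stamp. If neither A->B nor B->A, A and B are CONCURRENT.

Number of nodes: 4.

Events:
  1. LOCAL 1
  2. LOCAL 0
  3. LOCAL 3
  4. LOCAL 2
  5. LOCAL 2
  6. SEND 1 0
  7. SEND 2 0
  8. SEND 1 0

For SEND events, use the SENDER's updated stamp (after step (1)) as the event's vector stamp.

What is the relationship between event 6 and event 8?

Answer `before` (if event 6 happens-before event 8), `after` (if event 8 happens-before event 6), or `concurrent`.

Initial: VV[0]=[0, 0, 0, 0]
Initial: VV[1]=[0, 0, 0, 0]
Initial: VV[2]=[0, 0, 0, 0]
Initial: VV[3]=[0, 0, 0, 0]
Event 1: LOCAL 1: VV[1][1]++ -> VV[1]=[0, 1, 0, 0]
Event 2: LOCAL 0: VV[0][0]++ -> VV[0]=[1, 0, 0, 0]
Event 3: LOCAL 3: VV[3][3]++ -> VV[3]=[0, 0, 0, 1]
Event 4: LOCAL 2: VV[2][2]++ -> VV[2]=[0, 0, 1, 0]
Event 5: LOCAL 2: VV[2][2]++ -> VV[2]=[0, 0, 2, 0]
Event 6: SEND 1->0: VV[1][1]++ -> VV[1]=[0, 2, 0, 0], msg_vec=[0, 2, 0, 0]; VV[0]=max(VV[0],msg_vec) then VV[0][0]++ -> VV[0]=[2, 2, 0, 0]
Event 7: SEND 2->0: VV[2][2]++ -> VV[2]=[0, 0, 3, 0], msg_vec=[0, 0, 3, 0]; VV[0]=max(VV[0],msg_vec) then VV[0][0]++ -> VV[0]=[3, 2, 3, 0]
Event 8: SEND 1->0: VV[1][1]++ -> VV[1]=[0, 3, 0, 0], msg_vec=[0, 3, 0, 0]; VV[0]=max(VV[0],msg_vec) then VV[0][0]++ -> VV[0]=[4, 3, 3, 0]
Event 6 stamp: [0, 2, 0, 0]
Event 8 stamp: [0, 3, 0, 0]
[0, 2, 0, 0] <= [0, 3, 0, 0]? True
[0, 3, 0, 0] <= [0, 2, 0, 0]? False
Relation: before

Answer: before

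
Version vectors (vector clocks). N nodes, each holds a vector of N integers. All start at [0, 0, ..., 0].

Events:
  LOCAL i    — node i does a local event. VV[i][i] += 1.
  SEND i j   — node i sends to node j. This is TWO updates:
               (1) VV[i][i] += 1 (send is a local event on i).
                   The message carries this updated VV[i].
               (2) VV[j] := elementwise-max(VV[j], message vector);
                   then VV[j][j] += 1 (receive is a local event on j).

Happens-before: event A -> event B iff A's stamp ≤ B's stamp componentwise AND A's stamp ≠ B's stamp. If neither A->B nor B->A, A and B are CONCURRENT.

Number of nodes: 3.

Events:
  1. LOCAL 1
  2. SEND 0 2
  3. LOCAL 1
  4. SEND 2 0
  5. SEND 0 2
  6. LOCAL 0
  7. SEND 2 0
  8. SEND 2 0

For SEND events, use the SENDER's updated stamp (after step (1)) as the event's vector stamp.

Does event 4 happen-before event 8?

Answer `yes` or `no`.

Initial: VV[0]=[0, 0, 0]
Initial: VV[1]=[0, 0, 0]
Initial: VV[2]=[0, 0, 0]
Event 1: LOCAL 1: VV[1][1]++ -> VV[1]=[0, 1, 0]
Event 2: SEND 0->2: VV[0][0]++ -> VV[0]=[1, 0, 0], msg_vec=[1, 0, 0]; VV[2]=max(VV[2],msg_vec) then VV[2][2]++ -> VV[2]=[1, 0, 1]
Event 3: LOCAL 1: VV[1][1]++ -> VV[1]=[0, 2, 0]
Event 4: SEND 2->0: VV[2][2]++ -> VV[2]=[1, 0, 2], msg_vec=[1, 0, 2]; VV[0]=max(VV[0],msg_vec) then VV[0][0]++ -> VV[0]=[2, 0, 2]
Event 5: SEND 0->2: VV[0][0]++ -> VV[0]=[3, 0, 2], msg_vec=[3, 0, 2]; VV[2]=max(VV[2],msg_vec) then VV[2][2]++ -> VV[2]=[3, 0, 3]
Event 6: LOCAL 0: VV[0][0]++ -> VV[0]=[4, 0, 2]
Event 7: SEND 2->0: VV[2][2]++ -> VV[2]=[3, 0, 4], msg_vec=[3, 0, 4]; VV[0]=max(VV[0],msg_vec) then VV[0][0]++ -> VV[0]=[5, 0, 4]
Event 8: SEND 2->0: VV[2][2]++ -> VV[2]=[3, 0, 5], msg_vec=[3, 0, 5]; VV[0]=max(VV[0],msg_vec) then VV[0][0]++ -> VV[0]=[6, 0, 5]
Event 4 stamp: [1, 0, 2]
Event 8 stamp: [3, 0, 5]
[1, 0, 2] <= [3, 0, 5]? True. Equal? False. Happens-before: True

Answer: yes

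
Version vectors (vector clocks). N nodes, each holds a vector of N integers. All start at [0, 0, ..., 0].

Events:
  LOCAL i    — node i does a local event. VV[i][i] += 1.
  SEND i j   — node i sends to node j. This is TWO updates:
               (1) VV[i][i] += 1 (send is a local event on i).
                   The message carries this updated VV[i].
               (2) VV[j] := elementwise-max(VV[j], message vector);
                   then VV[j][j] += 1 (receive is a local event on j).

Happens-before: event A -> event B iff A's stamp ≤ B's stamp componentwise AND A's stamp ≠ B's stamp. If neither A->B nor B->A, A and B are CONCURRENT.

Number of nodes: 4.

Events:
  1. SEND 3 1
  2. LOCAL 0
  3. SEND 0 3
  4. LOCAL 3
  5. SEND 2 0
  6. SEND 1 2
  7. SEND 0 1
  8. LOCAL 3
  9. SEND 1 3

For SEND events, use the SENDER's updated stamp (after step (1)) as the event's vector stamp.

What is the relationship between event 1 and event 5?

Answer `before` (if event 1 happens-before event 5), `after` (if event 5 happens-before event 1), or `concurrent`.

Initial: VV[0]=[0, 0, 0, 0]
Initial: VV[1]=[0, 0, 0, 0]
Initial: VV[2]=[0, 0, 0, 0]
Initial: VV[3]=[0, 0, 0, 0]
Event 1: SEND 3->1: VV[3][3]++ -> VV[3]=[0, 0, 0, 1], msg_vec=[0, 0, 0, 1]; VV[1]=max(VV[1],msg_vec) then VV[1][1]++ -> VV[1]=[0, 1, 0, 1]
Event 2: LOCAL 0: VV[0][0]++ -> VV[0]=[1, 0, 0, 0]
Event 3: SEND 0->3: VV[0][0]++ -> VV[0]=[2, 0, 0, 0], msg_vec=[2, 0, 0, 0]; VV[3]=max(VV[3],msg_vec) then VV[3][3]++ -> VV[3]=[2, 0, 0, 2]
Event 4: LOCAL 3: VV[3][3]++ -> VV[3]=[2, 0, 0, 3]
Event 5: SEND 2->0: VV[2][2]++ -> VV[2]=[0, 0, 1, 0], msg_vec=[0, 0, 1, 0]; VV[0]=max(VV[0],msg_vec) then VV[0][0]++ -> VV[0]=[3, 0, 1, 0]
Event 6: SEND 1->2: VV[1][1]++ -> VV[1]=[0, 2, 0, 1], msg_vec=[0, 2, 0, 1]; VV[2]=max(VV[2],msg_vec) then VV[2][2]++ -> VV[2]=[0, 2, 2, 1]
Event 7: SEND 0->1: VV[0][0]++ -> VV[0]=[4, 0, 1, 0], msg_vec=[4, 0, 1, 0]; VV[1]=max(VV[1],msg_vec) then VV[1][1]++ -> VV[1]=[4, 3, 1, 1]
Event 8: LOCAL 3: VV[3][3]++ -> VV[3]=[2, 0, 0, 4]
Event 9: SEND 1->3: VV[1][1]++ -> VV[1]=[4, 4, 1, 1], msg_vec=[4, 4, 1, 1]; VV[3]=max(VV[3],msg_vec) then VV[3][3]++ -> VV[3]=[4, 4, 1, 5]
Event 1 stamp: [0, 0, 0, 1]
Event 5 stamp: [0, 0, 1, 0]
[0, 0, 0, 1] <= [0, 0, 1, 0]? False
[0, 0, 1, 0] <= [0, 0, 0, 1]? False
Relation: concurrent

Answer: concurrent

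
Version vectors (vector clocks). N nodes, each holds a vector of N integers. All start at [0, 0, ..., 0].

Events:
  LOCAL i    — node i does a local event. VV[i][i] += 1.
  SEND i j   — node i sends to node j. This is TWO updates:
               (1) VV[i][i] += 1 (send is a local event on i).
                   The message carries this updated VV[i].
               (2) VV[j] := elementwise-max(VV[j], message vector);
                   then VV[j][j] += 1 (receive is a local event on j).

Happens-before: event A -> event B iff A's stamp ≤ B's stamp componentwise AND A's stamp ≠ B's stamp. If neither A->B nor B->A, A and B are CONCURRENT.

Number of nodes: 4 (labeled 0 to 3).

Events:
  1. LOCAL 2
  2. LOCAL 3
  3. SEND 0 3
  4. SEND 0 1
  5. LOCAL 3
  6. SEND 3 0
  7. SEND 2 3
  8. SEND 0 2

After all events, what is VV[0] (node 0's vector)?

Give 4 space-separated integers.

Initial: VV[0]=[0, 0, 0, 0]
Initial: VV[1]=[0, 0, 0, 0]
Initial: VV[2]=[0, 0, 0, 0]
Initial: VV[3]=[0, 0, 0, 0]
Event 1: LOCAL 2: VV[2][2]++ -> VV[2]=[0, 0, 1, 0]
Event 2: LOCAL 3: VV[3][3]++ -> VV[3]=[0, 0, 0, 1]
Event 3: SEND 0->3: VV[0][0]++ -> VV[0]=[1, 0, 0, 0], msg_vec=[1, 0, 0, 0]; VV[3]=max(VV[3],msg_vec) then VV[3][3]++ -> VV[3]=[1, 0, 0, 2]
Event 4: SEND 0->1: VV[0][0]++ -> VV[0]=[2, 0, 0, 0], msg_vec=[2, 0, 0, 0]; VV[1]=max(VV[1],msg_vec) then VV[1][1]++ -> VV[1]=[2, 1, 0, 0]
Event 5: LOCAL 3: VV[3][3]++ -> VV[3]=[1, 0, 0, 3]
Event 6: SEND 3->0: VV[3][3]++ -> VV[3]=[1, 0, 0, 4], msg_vec=[1, 0, 0, 4]; VV[0]=max(VV[0],msg_vec) then VV[0][0]++ -> VV[0]=[3, 0, 0, 4]
Event 7: SEND 2->3: VV[2][2]++ -> VV[2]=[0, 0, 2, 0], msg_vec=[0, 0, 2, 0]; VV[3]=max(VV[3],msg_vec) then VV[3][3]++ -> VV[3]=[1, 0, 2, 5]
Event 8: SEND 0->2: VV[0][0]++ -> VV[0]=[4, 0, 0, 4], msg_vec=[4, 0, 0, 4]; VV[2]=max(VV[2],msg_vec) then VV[2][2]++ -> VV[2]=[4, 0, 3, 4]
Final vectors: VV[0]=[4, 0, 0, 4]; VV[1]=[2, 1, 0, 0]; VV[2]=[4, 0, 3, 4]; VV[3]=[1, 0, 2, 5]

Answer: 4 0 0 4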